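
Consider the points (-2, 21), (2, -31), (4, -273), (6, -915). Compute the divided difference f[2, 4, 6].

f[2,4] = (-273 - (-31)) / (4 - 2) = -121
f[4,6] = (-915 - (-273)) / (6 - 4) = -321
f[2,4,6] = (-321 - (-121)) / (6 - 2) = -50

-50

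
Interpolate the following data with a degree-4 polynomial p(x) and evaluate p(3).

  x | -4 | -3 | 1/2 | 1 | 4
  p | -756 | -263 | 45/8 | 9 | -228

Evaluate each Lagrange basis at x = 3:
L_0(3) = (6)·(5/2)·(2)·(-1)/[(-1)·(-9/2)·(-5)·(-8)] = -1/6
L_1(3) = (7)·(5/2)·(2)·(-1)/[(1)·(-7/2)·(-4)·(-7)] = 5/14
L_2(3) = (7)·(6)·(2)·(-1)/[(9/2)·(7/2)·(-1/2)·(-7/2)] = -64/21
L_3(3) = (7)·(6)·(5/2)·(-1)/[(5)·(4)·(1/2)·(-3)] = 7/2
L_4(3) = (7)·(6)·(5/2)·(2)/[(8)·(7)·(7/2)·(3)] = 5/14
Sum: (-756)·(-1/6) + (-263)·(5/14) + 45/8·(-64/21) + 9·(7/2) + (-228)·(5/14) = -35

-35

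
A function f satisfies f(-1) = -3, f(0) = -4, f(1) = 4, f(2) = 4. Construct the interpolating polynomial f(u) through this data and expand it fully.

f(u) = -(17/6)u^3 + (9/2)u^2 + (19/3)u - 4

L_0(u) = u(u - 1)(u - 2) / [-6] = -(1/6)u^3 + (1/2)u^2 - (1/3)u
L_1(u) = (u + 1)(u - 1)(u - 2) / [2] = (1/2)u^3 - u^2 - (1/2)u + 1
L_2(u) = (u + 1)u(u - 2) / [-2] = -(1/2)u^3 + (1/2)u^2 + u
L_3(u) = (u + 1)u(u - 1) / [6] = (1/6)u^3 - (1/6)u
f(u) = (-3)·L_0 + (-4)·L_1 + 4·L_2 + 4·L_3
  (-3)·L_0(u) = (1/2)u^3 - (3/2)u^2 + u
  (-4)·L_1(u) = -2u^3 + 4u^2 + 2u - 4
  4·L_2(u) = -2u^3 + 2u^2 + 4u
  4·L_3(u) = (2/3)u^3 - (2/3)u
Adding term by term: -(17/6)u^3 + (9/2)u^2 + (19/3)u - 4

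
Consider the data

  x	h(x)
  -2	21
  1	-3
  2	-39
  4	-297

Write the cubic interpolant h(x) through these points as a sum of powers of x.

h(x) = -4x^3 - 3x^2 + x + 3

Newton's divided differences:
h[-2,1] = (-3 - 21) / (1 - (-2)) = -8
h[1,2] = (-39 - (-3)) / (2 - 1) = -36
h[2,4] = (-297 - (-39)) / (4 - 2) = -129
h[-2,1,2] = (-36 - (-8)) / (2 - (-2)) = -7
h[1,2,4] = (-129 - (-36)) / (4 - 1) = -31
h[-2,1,2,4] = (-31 - (-7)) / (4 - (-2)) = -4
h(x) = 21 + (-8)·(x + 2) + (-7)·(x + 2)(x - 1) + (-4)·(x + 2)(x - 1)(x - 2)
Expanding: h(x) = -4x^3 - 3x^2 + x + 3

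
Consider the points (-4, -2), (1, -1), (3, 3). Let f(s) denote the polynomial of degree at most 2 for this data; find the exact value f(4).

Evaluate each Lagrange basis at s = 4:
L_0(4) = (3)·(1)/[(-5)·(-7)] = 3/35
L_1(4) = (8)·(1)/[(5)·(-2)] = -4/5
L_2(4) = (8)·(3)/[(7)·(2)] = 12/7
Sum: (-2)·(3/35) + (-1)·(-4/5) + 3·(12/7) = 202/35

202/35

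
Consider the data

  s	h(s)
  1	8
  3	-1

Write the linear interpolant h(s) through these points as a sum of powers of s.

h(s) = -(9/2)s + 25/2

Build the Lagrange basis polynomials:
L_0(s) = (s - 3) / [-2] = -(1/2)s + 3/2
L_1(s) = (s - 1) / [2] = (1/2)s - 1/2
h(s) = 8·L_0 + (-1)·L_1
  8·L_0(s) = -4s + 12
  (-1)·L_1(s) = -(1/2)s + 1/2
Adding term by term: -(9/2)s + 25/2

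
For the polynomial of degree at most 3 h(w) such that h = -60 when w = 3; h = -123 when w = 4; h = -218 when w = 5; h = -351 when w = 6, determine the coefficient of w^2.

-4

Build the Lagrange basis polynomials:
L_0(w) = (w - 4)(w - 5)(w - 6) / [-6] = -(1/6)w^3 + (5/2)w^2 - (37/3)w + 20
L_1(w) = (w - 3)(w - 5)(w - 6) / [2] = (1/2)w^3 - 7w^2 + (63/2)w - 45
L_2(w) = (w - 3)(w - 4)(w - 6) / [-2] = -(1/2)w^3 + (13/2)w^2 - 27w + 36
L_3(w) = (w - 3)(w - 4)(w - 5) / [6] = (1/6)w^3 - 2w^2 + (47/6)w - 10
h(w) = (-60)·L_0 + (-123)·L_1 + (-218)·L_2 + (-351)·L_3
Only the coefficient of w^2 is needed; take it from each L_i and combine:
(-60)·(5/2) + (-123)·(-7) + (-218)·(13/2) + (-351)·(-2) = -4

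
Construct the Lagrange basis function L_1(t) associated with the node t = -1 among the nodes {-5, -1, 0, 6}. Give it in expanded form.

L_1(t) = (t + 5)t(t - 6) / [(4)·(-1)·(-7)]
       = (t^3 - t^2 - 30t) / (28)

L_1(t) = (1/28)t^3 - (1/28)t^2 - (15/14)t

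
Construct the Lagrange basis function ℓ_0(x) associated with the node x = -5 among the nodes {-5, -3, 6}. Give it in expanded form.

ℓ_0(x) = (1/22)x^2 - (3/22)x - 9/11

ℓ_0(x) = (x + 3)(x - 6) / [(-2)·(-11)]
       = (x^2 - 3x - 18) / (22)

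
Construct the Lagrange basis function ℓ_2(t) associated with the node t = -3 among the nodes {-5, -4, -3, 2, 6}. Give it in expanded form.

ℓ_2(t) = (1/90)t^4 + (1/90)t^3 - (4/9)t^2 - (26/45)t + 8/3

ℓ_2(t) = (t + 5)(t + 4)(t - 2)(t - 6) / [(2)·(1)·(-5)·(-9)]
       = (t^4 + t^3 - 40t^2 - 52t + 240) / (90)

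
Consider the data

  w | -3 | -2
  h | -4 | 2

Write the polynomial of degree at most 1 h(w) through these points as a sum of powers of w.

h(w) = 6w + 14

L_0(w) = (w + 2) / [-1] = -w - 2
L_1(w) = (w + 3) / [1] = w + 3
h(w) = (-4)·L_0 + 2·L_1
  (-4)·L_0(w) = 4w + 8
  2·L_1(w) = 2w + 6
Adding term by term: 6w + 14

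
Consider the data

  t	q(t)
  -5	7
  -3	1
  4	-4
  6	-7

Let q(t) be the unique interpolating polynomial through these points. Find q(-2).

Evaluate each Lagrange basis at t = -2:
L_0(-2) = (1)·(-6)·(-8)/[(-2)·(-9)·(-11)] = -8/33
L_1(-2) = (3)·(-6)·(-8)/[(2)·(-7)·(-9)] = 8/7
L_2(-2) = (3)·(1)·(-8)/[(9)·(7)·(-2)] = 4/21
L_3(-2) = (3)·(1)·(-6)/[(11)·(9)·(2)] = -1/11
Sum: 7·(-8/33) + 1·(8/7) + (-4)·(4/21) + (-7)·(-1/11) = -157/231

-157/231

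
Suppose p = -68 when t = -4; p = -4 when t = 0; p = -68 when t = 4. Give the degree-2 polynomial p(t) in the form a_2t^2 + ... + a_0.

p(t) = -4t^2 - 4

Build the Lagrange basis polynomials:
L_0(t) = t(t - 4) / [32] = (1/32)t^2 - (1/8)t
L_1(t) = (t + 4)(t - 4) / [-16] = -(1/16)t^2 + 1
L_2(t) = (t + 4)t / [32] = (1/32)t^2 + (1/8)t
p(t) = (-68)·L_0 + (-4)·L_1 + (-68)·L_2
  (-68)·L_0(t) = -(17/8)t^2 + (17/2)t
  (-4)·L_1(t) = (1/4)t^2 - 4
  (-68)·L_2(t) = -(17/8)t^2 - (17/2)t
Adding term by term: -4t^2 - 4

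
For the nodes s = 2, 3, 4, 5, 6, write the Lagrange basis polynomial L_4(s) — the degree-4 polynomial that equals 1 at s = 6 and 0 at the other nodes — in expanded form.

L_4(s) = (s - 2)(s - 3)(s - 4)(s - 5) / [(4)·(3)·(2)·(1)]
       = (s^4 - 14s^3 + 71s^2 - 154s + 120) / (24)

L_4(s) = (1/24)s^4 - (7/12)s^3 + (71/24)s^2 - (77/12)s + 5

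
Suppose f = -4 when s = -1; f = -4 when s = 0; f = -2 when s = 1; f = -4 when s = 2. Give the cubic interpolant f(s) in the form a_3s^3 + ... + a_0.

f(s) = -s^3 + s^2 + 2s - 4

L_0(s) = s(s - 1)(s - 2) / [-6] = -(1/6)s^3 + (1/2)s^2 - (1/3)s
L_1(s) = (s + 1)(s - 1)(s - 2) / [2] = (1/2)s^3 - s^2 - (1/2)s + 1
L_2(s) = (s + 1)s(s - 2) / [-2] = -(1/2)s^3 + (1/2)s^2 + s
L_3(s) = (s + 1)s(s - 1) / [6] = (1/6)s^3 - (1/6)s
f(s) = (-4)·L_0 + (-4)·L_1 + (-2)·L_2 + (-4)·L_3
  (-4)·L_0(s) = (2/3)s^3 - 2s^2 + (4/3)s
  (-4)·L_1(s) = -2s^3 + 4s^2 + 2s - 4
  (-2)·L_2(s) = s^3 - s^2 - 2s
  (-4)·L_3(s) = -(2/3)s^3 + (2/3)s
Adding term by term: -s^3 + s^2 + 2s - 4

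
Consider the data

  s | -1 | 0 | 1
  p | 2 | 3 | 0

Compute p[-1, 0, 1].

p[-1,0] = (3 - 2) / (0 - (-1)) = 1
p[0,1] = (0 - 3) / (1 - 0) = -3
p[-1,0,1] = (-3 - 1) / (1 - (-1)) = -2

-2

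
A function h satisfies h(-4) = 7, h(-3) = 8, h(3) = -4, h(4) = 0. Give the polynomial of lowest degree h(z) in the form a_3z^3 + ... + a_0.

L_0(z) = (z + 3)(z - 3)(z - 4) / [-56] = -(1/56)z^3 + (1/14)z^2 + (9/56)z - 9/14
L_1(z) = (z + 4)(z - 3)(z - 4) / [42] = (1/42)z^3 - (1/14)z^2 - (8/21)z + 8/7
L_2(z) = (z + 4)(z + 3)(z - 4) / [-42] = -(1/42)z^3 - (1/14)z^2 + (8/21)z + 8/7
L_3(z) = (z + 4)(z + 3)(z - 3) / [56] = (1/56)z^3 + (1/14)z^2 - (9/56)z - 9/14
h(z) = 7·L_0 + 8·L_1 + (-4)·L_2 + 0·L_3
  7·L_0(z) = -(1/8)z^3 + (1/2)z^2 + (9/8)z - 9/2
  8·L_1(z) = (4/21)z^3 - (4/7)z^2 - (64/21)z + 64/7
  (-4)·L_2(z) = (2/21)z^3 + (2/7)z^2 - (32/21)z - 32/7
  0·L_3(z) = 0
Adding term by term: (9/56)z^3 + (3/14)z^2 - (193/56)z + 1/14

h(z) = (9/56)z^3 + (3/14)z^2 - (193/56)z + 1/14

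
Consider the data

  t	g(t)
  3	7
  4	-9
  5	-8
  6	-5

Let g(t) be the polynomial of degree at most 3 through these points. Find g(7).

-15

Using Newton's divided-difference form:
g[3,4] = (-9 - 7) / (4 - 3) = -16
g[4,5] = (-8 - (-9)) / (5 - 4) = 1
g[5,6] = (-5 - (-8)) / (6 - 5) = 3
g[3,4,5] = (1 - (-16)) / (5 - 3) = 17/2
g[4,5,6] = (3 - 1) / (6 - 4) = 1
g[3,4,5,6] = (1 - 17/2) / (6 - 3) = -5/2
g(7) = 7 + (-16)·(4) + (17/2)·(4)·(3) + (-5/2)·(4)·(3)·(2) = -15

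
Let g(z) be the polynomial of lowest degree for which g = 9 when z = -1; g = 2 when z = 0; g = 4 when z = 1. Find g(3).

Evaluate each Lagrange basis at z = 3:
L_0(3) = (3)·(2)/[(-1)·(-2)] = 3
L_1(3) = (4)·(2)/[(1)·(-1)] = -8
L_2(3) = (4)·(3)/[(2)·(1)] = 6
Sum: 9·(3) + 2·(-8) + 4·(6) = 35

35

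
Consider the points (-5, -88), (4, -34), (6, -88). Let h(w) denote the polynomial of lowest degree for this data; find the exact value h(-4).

L_0(-4) = (-8)·(-10)/[(-9)·(-11)] = 80/99
L_1(-4) = (1)·(-10)/[(9)·(-2)] = 5/9
L_2(-4) = (1)·(-8)/[(11)·(2)] = -4/11
Sum: (-88)·(80/99) + (-34)·(5/9) + (-88)·(-4/11) = -58

-58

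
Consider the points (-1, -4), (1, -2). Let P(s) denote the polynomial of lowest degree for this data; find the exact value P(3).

L_0(3) = (2)/[(-2)] = -1
L_1(3) = (4)/[(2)] = 2
Sum: (-4)·(-1) + (-2)·(2) = 0

0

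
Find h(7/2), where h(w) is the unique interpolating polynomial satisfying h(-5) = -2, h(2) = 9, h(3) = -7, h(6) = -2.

-5741/448

L_0(7/2) = (3/2)·(1/2)·(-5/2)/[(-7)·(-8)·(-11)] = 15/4928
L_1(7/2) = (17/2)·(1/2)·(-5/2)/[(7)·(-1)·(-4)] = -85/224
L_2(7/2) = (17/2)·(3/2)·(-5/2)/[(8)·(1)·(-3)] = 85/64
L_3(7/2) = (17/2)·(3/2)·(1/2)/[(11)·(4)·(3)] = 17/352
Sum: (-2)·(15/4928) + 9·(-85/224) + (-7)·(85/64) + (-2)·(17/352) = -5741/448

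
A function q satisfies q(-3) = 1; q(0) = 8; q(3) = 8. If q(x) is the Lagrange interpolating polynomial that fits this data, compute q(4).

Evaluate each Lagrange basis at x = 4:
L_0(4) = (4)·(1)/[(-3)·(-6)] = 2/9
L_1(4) = (7)·(1)/[(3)·(-3)] = -7/9
L_2(4) = (7)·(4)/[(6)·(3)] = 14/9
Sum: 1·(2/9) + 8·(-7/9) + 8·(14/9) = 58/9

58/9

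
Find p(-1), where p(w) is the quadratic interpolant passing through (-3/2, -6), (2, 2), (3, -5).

-37/21

Using Newton's divided-difference form:
p[-3/2,2] = (2 - (-6)) / (2 - (-3/2)) = 16/7
p[2,3] = (-5 - 2) / (3 - 2) = -7
p[-3/2,2,3] = (-7 - 16/7) / (3 - (-3/2)) = -130/63
p(-1) = -6 + (16/7)·(1/2) + (-130/63)·(1/2)·(-3) = -37/21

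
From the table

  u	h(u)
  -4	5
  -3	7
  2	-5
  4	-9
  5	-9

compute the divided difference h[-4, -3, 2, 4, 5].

-19/7560

h[-4,-3] = (7 - 5) / (-3 - (-4)) = 2
h[-3,2] = (-5 - 7) / (2 - (-3)) = -12/5
h[2,4] = (-9 - (-5)) / (4 - 2) = -2
h[4,5] = (-9 - (-9)) / (5 - 4) = 0
h[-4,-3,2] = (-12/5 - 2) / (2 - (-4)) = -11/15
h[-3,2,4] = (-2 - (-12/5)) / (4 - (-3)) = 2/35
h[2,4,5] = (0 - (-2)) / (5 - 2) = 2/3
h[-4,-3,2,4] = (2/35 - (-11/15)) / (4 - (-4)) = 83/840
h[-3,2,4,5] = (2/3 - 2/35) / (5 - (-3)) = 8/105
h[-4,-3,2,4,5] = (8/105 - 83/840) / (5 - (-4)) = -19/7560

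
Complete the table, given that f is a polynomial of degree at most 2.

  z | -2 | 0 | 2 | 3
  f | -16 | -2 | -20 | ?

-41

The 3 known values determine f uniquely (degree ≤ 2).
Evaluate each Lagrange basis at z = 3:
L_0(3) = (3)·(1)/[(-2)·(-4)] = 3/8
L_1(3) = (5)·(1)/[(2)·(-2)] = -5/4
L_2(3) = (5)·(3)/[(4)·(2)] = 15/8
Sum: (-16)·(3/8) + (-2)·(-5/4) + (-20)·(15/8) = -41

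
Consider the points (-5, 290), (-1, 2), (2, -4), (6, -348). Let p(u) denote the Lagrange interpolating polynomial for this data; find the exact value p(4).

-88

L_0(4) = (5)·(2)·(-2)/[(-4)·(-7)·(-11)] = 5/77
L_1(4) = (9)·(2)·(-2)/[(4)·(-3)·(-7)] = -3/7
L_2(4) = (9)·(5)·(-2)/[(7)·(3)·(-4)] = 15/14
L_3(4) = (9)·(5)·(2)/[(11)·(7)·(4)] = 45/154
Sum: 290·(5/77) + 2·(-3/7) + (-4)·(15/14) + (-348)·(45/154) = -88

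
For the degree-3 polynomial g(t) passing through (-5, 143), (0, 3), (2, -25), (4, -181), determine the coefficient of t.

2

Build the Lagrange basis polynomials:
L_0(t) = t(t - 2)(t - 4) / [-315] = -(1/315)t^3 + (2/105)t^2 - (8/315)t
L_1(t) = (t + 5)(t - 2)(t - 4) / [40] = (1/40)t^3 - (1/40)t^2 - (11/20)t + 1
L_2(t) = (t + 5)t(t - 4) / [-28] = -(1/28)t^3 - (1/28)t^2 + (5/7)t
L_3(t) = (t + 5)t(t - 2) / [72] = (1/72)t^3 + (1/24)t^2 - (5/36)t
g(t) = 143·L_0 + 3·L_1 + (-25)·L_2 + (-181)·L_3
Only the coefficient of t is needed; take it from each L_i and combine:
143·(-8/315) + 3·(-11/20) + (-25)·(5/7) + (-181)·(-5/36) = 2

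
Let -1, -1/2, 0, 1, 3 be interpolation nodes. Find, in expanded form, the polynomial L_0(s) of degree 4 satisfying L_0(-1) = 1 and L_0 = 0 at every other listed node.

L_0(s) = (s + 1/2)s(s - 1)(s - 3) / [(-1/2)·(-1)·(-2)·(-4)]
       = (s^4 - (7/2)s^3 + s^2 + (3/2)s) / (4)

L_0(s) = (1/4)s^4 - (7/8)s^3 + (1/4)s^2 + (3/8)s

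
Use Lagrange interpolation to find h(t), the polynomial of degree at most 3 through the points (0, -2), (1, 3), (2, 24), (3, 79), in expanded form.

h(t) = 3t^3 - t^2 + 3t - 2

L_0(t) = (t - 1)(t - 2)(t - 3) / [-6] = -(1/6)t^3 + t^2 - (11/6)t + 1
L_1(t) = t(t - 2)(t - 3) / [2] = (1/2)t^3 - (5/2)t^2 + 3t
L_2(t) = t(t - 1)(t - 3) / [-2] = -(1/2)t^3 + 2t^2 - (3/2)t
L_3(t) = t(t - 1)(t - 2) / [6] = (1/6)t^3 - (1/2)t^2 + (1/3)t
h(t) = (-2)·L_0 + 3·L_1 + 24·L_2 + 79·L_3
  (-2)·L_0(t) = (1/3)t^3 - 2t^2 + (11/3)t - 2
  3·L_1(t) = (3/2)t^3 - (15/2)t^2 + 9t
  24·L_2(t) = -12t^3 + 48t^2 - 36t
  79·L_3(t) = (79/6)t^3 - (79/2)t^2 + (79/3)t
Adding term by term: 3t^3 - t^2 + 3t - 2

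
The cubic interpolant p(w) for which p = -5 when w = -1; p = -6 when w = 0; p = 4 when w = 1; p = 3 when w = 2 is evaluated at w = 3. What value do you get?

-31

Evaluate each Lagrange basis at w = 3:
L_0(3) = (3)·(2)·(1)/[(-1)·(-2)·(-3)] = -1
L_1(3) = (4)·(2)·(1)/[(1)·(-1)·(-2)] = 4
L_2(3) = (4)·(3)·(1)/[(2)·(1)·(-1)] = -6
L_3(3) = (4)·(3)·(2)/[(3)·(2)·(1)] = 4
Sum: (-5)·(-1) + (-6)·(4) + 4·(-6) + 3·(4) = -31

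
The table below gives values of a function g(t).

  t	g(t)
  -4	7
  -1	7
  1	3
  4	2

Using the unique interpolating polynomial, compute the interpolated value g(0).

L_0(0) = (1)·(-1)·(-4)/[(-3)·(-5)·(-8)] = -1/30
L_1(0) = (4)·(-1)·(-4)/[(3)·(-2)·(-5)] = 8/15
L_2(0) = (4)·(1)·(-4)/[(5)·(2)·(-3)] = 8/15
L_3(0) = (4)·(1)·(-1)/[(8)·(5)·(3)] = -1/30
Sum: 7·(-1/30) + 7·(8/15) + 3·(8/15) + 2·(-1/30) = 151/30

151/30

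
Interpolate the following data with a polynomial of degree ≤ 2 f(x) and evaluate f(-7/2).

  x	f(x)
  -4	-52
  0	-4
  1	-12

-39

Evaluate each Lagrange basis at x = -7/2:
L_0(-7/2) = (-7/2)·(-9/2)/[(-4)·(-5)] = 63/80
L_1(-7/2) = (1/2)·(-9/2)/[(4)·(-1)] = 9/16
L_2(-7/2) = (1/2)·(-7/2)/[(5)·(1)] = -7/20
Sum: (-52)·(63/80) + (-4)·(9/16) + (-12)·(-7/20) = -39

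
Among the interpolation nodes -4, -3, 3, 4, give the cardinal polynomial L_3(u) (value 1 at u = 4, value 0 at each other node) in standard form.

L_3(u) = (1/56)u^3 + (1/14)u^2 - (9/56)u - 9/14

L_3(u) = (u + 4)(u + 3)(u - 3) / [(8)·(7)·(1)]
       = (u^3 + 4u^2 - 9u - 36) / (56)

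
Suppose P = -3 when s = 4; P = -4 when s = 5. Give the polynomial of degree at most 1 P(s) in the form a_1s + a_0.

Build the Lagrange basis polynomials:
L_0(s) = (s - 5) / [-1] = -s + 5
L_1(s) = (s - 4) / [1] = s - 4
P(s) = (-3)·L_0 + (-4)·L_1
  (-3)·L_0(s) = 3s - 15
  (-4)·L_1(s) = -4s + 16
Adding term by term: -s + 1

P(s) = -s + 1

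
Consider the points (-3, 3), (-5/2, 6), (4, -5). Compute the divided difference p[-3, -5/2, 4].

-100/91

p[-3,-5/2] = (6 - 3) / (-5/2 - (-3)) = 6
p[-5/2,4] = (-5 - 6) / (4 - (-5/2)) = -22/13
p[-3,-5/2,4] = (-22/13 - 6) / (4 - (-3)) = -100/91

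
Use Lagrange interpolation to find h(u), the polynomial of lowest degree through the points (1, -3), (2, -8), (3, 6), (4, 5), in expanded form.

Build the Lagrange basis polynomials:
L_0(u) = (u - 2)(u - 3)(u - 4) / [-6] = -(1/6)u^3 + (3/2)u^2 - (13/3)u + 4
L_1(u) = (u - 1)(u - 3)(u - 4) / [2] = (1/2)u^3 - 4u^2 + (19/2)u - 6
L_2(u) = (u - 1)(u - 2)(u - 4) / [-2] = -(1/2)u^3 + (7/2)u^2 - 7u + 4
L_3(u) = (u - 1)(u - 2)(u - 3) / [6] = (1/6)u^3 - u^2 + (11/6)u - 1
h(u) = (-3)·L_0 + (-8)·L_1 + 6·L_2 + 5·L_3
  (-3)·L_0(u) = (1/2)u^3 - (9/2)u^2 + 13u - 12
  (-8)·L_1(u) = -4u^3 + 32u^2 - 76u + 48
  6·L_2(u) = -3u^3 + 21u^2 - 42u + 24
  5·L_3(u) = (5/6)u^3 - 5u^2 + (55/6)u - 5
Adding term by term: -(17/3)u^3 + (87/2)u^2 - (575/6)u + 55

h(u) = -(17/3)u^3 + (87/2)u^2 - (575/6)u + 55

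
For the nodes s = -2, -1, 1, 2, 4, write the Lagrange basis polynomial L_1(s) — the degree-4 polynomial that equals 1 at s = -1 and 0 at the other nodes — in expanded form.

L_1(s) = -(1/30)s^4 + (1/6)s^3 - (2/3)s + 8/15

L_1(s) = (s + 2)(s - 1)(s - 2)(s - 4) / [(1)·(-2)·(-3)·(-5)]
       = (s^4 - 5s^3 + 20s - 16) / (-30)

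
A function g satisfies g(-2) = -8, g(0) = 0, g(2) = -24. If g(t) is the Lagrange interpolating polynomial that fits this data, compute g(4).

Evaluate each Lagrange basis at t = 4:
L_0(4) = (4)·(2)/[(-2)·(-4)] = 1
L_1(4) = (6)·(2)/[(2)·(-2)] = -3
L_2(4) = (6)·(4)/[(4)·(2)] = 3
Sum: (-8)·(1) + 0 + (-24)·(3) = -80

-80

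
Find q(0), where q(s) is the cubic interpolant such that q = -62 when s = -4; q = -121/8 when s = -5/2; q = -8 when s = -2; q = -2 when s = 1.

Evaluate each Lagrange basis at s = 0:
L_0(0) = (5/2)·(2)·(-1)/[(-3/2)·(-2)·(-5)] = 1/3
L_1(0) = (4)·(2)·(-1)/[(3/2)·(-1/2)·(-7/2)] = -64/21
L_2(0) = (4)·(5/2)·(-1)/[(2)·(1/2)·(-3)] = 10/3
L_3(0) = (4)·(5/2)·(2)/[(5)·(7/2)·(3)] = 8/21
Sum: (-62)·(1/3) + (-121/8)·(-64/21) + (-8)·(10/3) + (-2)·(8/21) = -2

-2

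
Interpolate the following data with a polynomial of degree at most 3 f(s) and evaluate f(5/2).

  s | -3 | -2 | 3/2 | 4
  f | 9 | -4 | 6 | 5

Using Newton's divided-difference form:
f[-3,-2] = (-4 - 9) / (-2 - (-3)) = -13
f[-2,3/2] = (6 - (-4)) / (3/2 - (-2)) = 20/7
f[3/2,4] = (5 - 6) / (4 - 3/2) = -2/5
f[-3,-2,3/2] = (20/7 - (-13)) / (3/2 - (-3)) = 74/21
f[-2,3/2,4] = (-2/5 - 20/7) / (4 - (-2)) = -19/35
f[-3,-2,3/2,4] = (-19/35 - 74/21) / (4 - (-3)) = -61/105
f(5/2) = 9 + (-13)·(11/2) + (74/21)·(11/2)·(9/2) + (-61/105)·(11/2)·(9/2)·(1) = 1447/140

1447/140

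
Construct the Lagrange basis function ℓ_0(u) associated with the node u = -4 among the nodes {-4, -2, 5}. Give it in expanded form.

ℓ_0(u) = (u + 2)(u - 5) / [(-2)·(-9)]
       = (u^2 - 3u - 10) / (18)

ℓ_0(u) = (1/18)u^2 - (1/6)u - 5/9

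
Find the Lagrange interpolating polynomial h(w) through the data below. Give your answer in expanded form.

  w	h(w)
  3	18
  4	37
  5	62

Build the Lagrange basis polynomials:
L_0(w) = (w - 4)(w - 5) / [2] = (1/2)w^2 - (9/2)w + 10
L_1(w) = (w - 3)(w - 5) / [-1] = -w^2 + 8w - 15
L_2(w) = (w - 3)(w - 4) / [2] = (1/2)w^2 - (7/2)w + 6
h(w) = 18·L_0 + 37·L_1 + 62·L_2
  18·L_0(w) = 9w^2 - 81w + 180
  37·L_1(w) = -37w^2 + 296w - 555
  62·L_2(w) = 31w^2 - 217w + 372
Adding term by term: 3w^2 - 2w - 3

h(w) = 3w^2 - 2w - 3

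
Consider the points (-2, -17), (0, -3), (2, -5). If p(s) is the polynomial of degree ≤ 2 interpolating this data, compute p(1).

Evaluate each Lagrange basis at s = 1:
L_0(1) = (1)·(-1)/[(-2)·(-4)] = -1/8
L_1(1) = (3)·(-1)/[(2)·(-2)] = 3/4
L_2(1) = (3)·(1)/[(4)·(2)] = 3/8
Sum: (-17)·(-1/8) + (-3)·(3/4) + (-5)·(3/8) = -2

-2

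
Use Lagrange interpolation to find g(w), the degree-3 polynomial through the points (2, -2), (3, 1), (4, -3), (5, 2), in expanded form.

g(w) = (8/3)w^3 - (55/2)w^2 + (539/6)w - 93

L_0(w) = (w - 3)(w - 4)(w - 5) / [-6] = -(1/6)w^3 + 2w^2 - (47/6)w + 10
L_1(w) = (w - 2)(w - 4)(w - 5) / [2] = (1/2)w^3 - (11/2)w^2 + 19w - 20
L_2(w) = (w - 2)(w - 3)(w - 5) / [-2] = -(1/2)w^3 + 5w^2 - (31/2)w + 15
L_3(w) = (w - 2)(w - 3)(w - 4) / [6] = (1/6)w^3 - (3/2)w^2 + (13/3)w - 4
g(w) = (-2)·L_0 + 1·L_1 + (-3)·L_2 + 2·L_3
  (-2)·L_0(w) = (1/3)w^3 - 4w^2 + (47/3)w - 20
  1·L_1(w) = (1/2)w^3 - (11/2)w^2 + 19w - 20
  (-3)·L_2(w) = (3/2)w^3 - 15w^2 + (93/2)w - 45
  2·L_3(w) = (1/3)w^3 - 3w^2 + (26/3)w - 8
Adding term by term: (8/3)w^3 - (55/2)w^2 + (539/6)w - 93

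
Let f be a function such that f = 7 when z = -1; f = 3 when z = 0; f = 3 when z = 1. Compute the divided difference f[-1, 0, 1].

f[-1,0] = (3 - 7) / (0 - (-1)) = -4
f[0,1] = (3 - 3) / (1 - 0) = 0
f[-1,0,1] = (0 - (-4)) / (1 - (-1)) = 2

2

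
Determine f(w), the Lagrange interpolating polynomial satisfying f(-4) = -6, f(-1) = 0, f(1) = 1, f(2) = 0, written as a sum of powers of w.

Build the Lagrange basis polynomials:
L_0(w) = (w + 1)(w - 1)(w - 2) / [-90] = -(1/90)w^3 + (1/45)w^2 + (1/90)w - 1/45
L_1(w) = (w + 4)(w - 1)(w - 2) / [18] = (1/18)w^3 + (1/18)w^2 - (5/9)w + 4/9
L_2(w) = (w + 4)(w + 1)(w - 2) / [-10] = -(1/10)w^3 - (3/10)w^2 + (3/5)w + 4/5
L_3(w) = (w + 4)(w + 1)(w - 1) / [18] = (1/18)w^3 + (2/9)w^2 - (1/18)w - 2/9
f(w) = (-6)·L_0 + 0·L_1 + 1·L_2 + 0·L_3
  (-6)·L_0(w) = (1/15)w^3 - (2/15)w^2 - (1/15)w + 2/15
  0·L_1(w) = 0
  1·L_2(w) = -(1/10)w^3 - (3/10)w^2 + (3/5)w + 4/5
  0·L_3(w) = 0
Adding term by term: -(1/30)w^3 - (13/30)w^2 + (8/15)w + 14/15

f(w) = -(1/30)w^3 - (13/30)w^2 + (8/15)w + 14/15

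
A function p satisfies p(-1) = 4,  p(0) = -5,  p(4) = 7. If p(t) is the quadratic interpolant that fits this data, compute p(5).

Using Newton's divided-difference form:
p[-1,0] = (-5 - 4) / (0 - (-1)) = -9
p[0,4] = (7 - (-5)) / (4 - 0) = 3
p[-1,0,4] = (3 - (-9)) / (4 - (-1)) = 12/5
p(5) = 4 + (-9)·(6) + (12/5)·(6)·(5) = 22

22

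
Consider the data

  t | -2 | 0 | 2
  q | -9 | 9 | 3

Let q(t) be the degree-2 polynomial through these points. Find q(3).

Evaluate each Lagrange basis at t = 3:
L_0(3) = (3)·(1)/[(-2)·(-4)] = 3/8
L_1(3) = (5)·(1)/[(2)·(-2)] = -5/4
L_2(3) = (5)·(3)/[(4)·(2)] = 15/8
Sum: (-9)·(3/8) + 9·(-5/4) + 3·(15/8) = -9

-9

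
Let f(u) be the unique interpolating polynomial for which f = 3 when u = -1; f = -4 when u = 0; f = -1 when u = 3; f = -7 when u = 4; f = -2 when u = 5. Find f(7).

Evaluate each Lagrange basis at u = 7:
L_0(7) = (7)·(4)·(3)·(2)/[(-1)·(-4)·(-5)·(-6)] = 7/5
L_1(7) = (8)·(4)·(3)·(2)/[(1)·(-3)·(-4)·(-5)] = -16/5
L_2(7) = (8)·(7)·(3)·(2)/[(4)·(3)·(-1)·(-2)] = 14
L_3(7) = (8)·(7)·(4)·(2)/[(5)·(4)·(1)·(-1)] = -112/5
L_4(7) = (8)·(7)·(4)·(3)/[(6)·(5)·(2)·(1)] = 56/5
Sum: 3·(7/5) + (-4)·(-16/5) + (-1)·(14) + (-7)·(-112/5) + (-2)·(56/5) = 687/5

687/5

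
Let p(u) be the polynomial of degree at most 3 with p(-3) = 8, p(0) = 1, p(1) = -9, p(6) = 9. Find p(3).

L_0(3) = (3)·(2)·(-3)/[(-3)·(-4)·(-9)] = 1/6
L_1(3) = (6)·(2)·(-3)/[(3)·(-1)·(-6)] = -2
L_2(3) = (6)·(3)·(-3)/[(4)·(1)·(-5)] = 27/10
L_3(3) = (6)·(3)·(2)/[(9)·(6)·(5)] = 2/15
Sum: 8·(1/6) + 1·(-2) + (-9)·(27/10) + 9·(2/15) = -713/30

-713/30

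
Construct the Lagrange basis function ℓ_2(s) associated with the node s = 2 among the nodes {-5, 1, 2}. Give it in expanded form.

ℓ_2(s) = (1/7)s^2 + (4/7)s - 5/7

ℓ_2(s) = (s + 5)(s - 1) / [(7)·(1)]
       = (s^2 + 4s - 5) / (7)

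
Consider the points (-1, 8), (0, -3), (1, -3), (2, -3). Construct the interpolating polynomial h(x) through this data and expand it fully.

Build the Lagrange basis polynomials:
L_0(x) = x(x - 1)(x - 2) / [-6] = -(1/6)x^3 + (1/2)x^2 - (1/3)x
L_1(x) = (x + 1)(x - 1)(x - 2) / [2] = (1/2)x^3 - x^2 - (1/2)x + 1
L_2(x) = (x + 1)x(x - 2) / [-2] = -(1/2)x^3 + (1/2)x^2 + x
L_3(x) = (x + 1)x(x - 1) / [6] = (1/6)x^3 - (1/6)x
h(x) = 8·L_0 + (-3)·L_1 + (-3)·L_2 + (-3)·L_3
  8·L_0(x) = -(4/3)x^3 + 4x^2 - (8/3)x
  (-3)·L_1(x) = -(3/2)x^3 + 3x^2 + (3/2)x - 3
  (-3)·L_2(x) = (3/2)x^3 - (3/2)x^2 - 3x
  (-3)·L_3(x) = -(1/2)x^3 + (1/2)x
Adding term by term: -(11/6)x^3 + (11/2)x^2 - (11/3)x - 3

h(x) = -(11/6)x^3 + (11/2)x^2 - (11/3)x - 3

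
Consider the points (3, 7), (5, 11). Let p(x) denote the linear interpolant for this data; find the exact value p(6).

13

Evaluate each Lagrange basis at x = 6:
L_0(6) = (1)/[(-2)] = -1/2
L_1(6) = (3)/[(2)] = 3/2
Sum: 7·(-1/2) + 11·(3/2) = 13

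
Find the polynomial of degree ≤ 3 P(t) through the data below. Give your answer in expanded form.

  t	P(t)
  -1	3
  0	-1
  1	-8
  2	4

P(t) = (11/3)t^3 - (3/2)t^2 - (55/6)t - 1

Newton's divided differences:
P[-1,0] = (-1 - 3) / (0 - (-1)) = -4
P[0,1] = (-8 - (-1)) / (1 - 0) = -7
P[1,2] = (4 - (-8)) / (2 - 1) = 12
P[-1,0,1] = (-7 - (-4)) / (1 - (-1)) = -3/2
P[0,1,2] = (12 - (-7)) / (2 - 0) = 19/2
P[-1,0,1,2] = (19/2 - (-3/2)) / (2 - (-1)) = 11/3
P(t) = 3 + (-4)·(t + 1) + (-3/2)·(t + 1)t + (11/3)·(t + 1)t(t - 1)
Expanding: P(t) = (11/3)t^3 - (3/2)t^2 - (55/6)t - 1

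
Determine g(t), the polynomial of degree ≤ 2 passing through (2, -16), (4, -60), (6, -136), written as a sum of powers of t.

g(t) = -4t^2 + 2t - 4

Newton's divided differences:
g[2,4] = (-60 - (-16)) / (4 - 2) = -22
g[4,6] = (-136 - (-60)) / (6 - 4) = -38
g[2,4,6] = (-38 - (-22)) / (6 - 2) = -4
g(t) = -16 + (-22)·(t - 2) + (-4)·(t - 2)(t - 4)
Expanding: g(t) = -4t^2 + 2t - 4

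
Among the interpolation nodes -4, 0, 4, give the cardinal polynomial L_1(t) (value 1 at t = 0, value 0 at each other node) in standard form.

L_1(t) = -(1/16)t^2 + 1

L_1(t) = (t + 4)(t - 4) / [(4)·(-4)]
       = (t^2 - 16) / (-16)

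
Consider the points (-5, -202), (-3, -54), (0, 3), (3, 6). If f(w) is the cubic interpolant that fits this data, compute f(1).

L_0(1) = (4)·(1)·(-2)/[(-2)·(-5)·(-8)] = 1/10
L_1(1) = (6)·(1)·(-2)/[(2)·(-3)·(-6)] = -1/3
L_2(1) = (6)·(4)·(-2)/[(5)·(3)·(-3)] = 16/15
L_3(1) = (6)·(4)·(1)/[(8)·(6)·(3)] = 1/6
Sum: (-202)·(1/10) + (-54)·(-1/3) + 3·(16/15) + 6·(1/6) = 2

2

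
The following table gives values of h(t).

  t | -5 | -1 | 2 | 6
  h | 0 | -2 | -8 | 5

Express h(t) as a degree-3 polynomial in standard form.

Build the Lagrange basis polynomials:
L_0(t) = (t + 1)(t - 2)(t - 6) / [-308] = -(1/308)t^3 + (1/44)t^2 - (1/77)t - 3/77
L_1(t) = (t + 5)(t - 2)(t - 6) / [84] = (1/84)t^3 - (1/28)t^2 - (1/3)t + 5/7
L_2(t) = (t + 5)(t + 1)(t - 6) / [-84] = -(1/84)t^3 + (31/84)t + 5/14
L_3(t) = (t + 5)(t + 1)(t - 2) / [308] = (1/308)t^3 + (1/77)t^2 - (1/44)t - 5/154
h(t) = 0·L_0 + (-2)·L_1 + (-8)·L_2 + 5·L_3
  0·L_0(t) = 0
  (-2)·L_1(t) = -(1/42)t^3 + (1/14)t^2 + (2/3)t - 10/7
  (-8)·L_2(t) = (2/21)t^3 - (62/21)t - 20/7
  5·L_3(t) = (5/308)t^3 + (5/77)t^2 - (5/44)t - 25/154
Adding term by term: (27/308)t^3 + (3/22)t^2 - (739/308)t - 685/154

h(t) = (27/308)t^3 + (3/22)t^2 - (739/308)t - 685/154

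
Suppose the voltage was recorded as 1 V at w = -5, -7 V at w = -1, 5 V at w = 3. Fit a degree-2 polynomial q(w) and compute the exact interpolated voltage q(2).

Evaluate each Lagrange basis at w = 2:
L_0(2) = (3)·(-1)/[(-4)·(-8)] = -3/32
L_1(2) = (7)·(-1)/[(4)·(-4)] = 7/16
L_2(2) = (7)·(3)/[(8)·(4)] = 21/32
Sum: 1·(-3/32) + (-7)·(7/16) + 5·(21/32) = 1/8

1/8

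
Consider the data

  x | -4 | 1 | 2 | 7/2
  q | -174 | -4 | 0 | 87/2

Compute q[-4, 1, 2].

q[-4,1] = (-4 - (-174)) / (1 - (-4)) = 34
q[1,2] = (0 - (-4)) / (2 - 1) = 4
q[-4,1,2] = (4 - 34) / (2 - (-4)) = -5

-5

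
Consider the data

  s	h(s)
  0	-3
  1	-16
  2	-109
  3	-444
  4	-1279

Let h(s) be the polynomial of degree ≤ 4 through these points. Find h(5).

Using Newton's divided-difference form:
h[0,1] = (-16 - (-3)) / (1 - 0) = -13
h[1,2] = (-109 - (-16)) / (2 - 1) = -93
h[2,3] = (-444 - (-109)) / (3 - 2) = -335
h[3,4] = (-1279 - (-444)) / (4 - 3) = -835
h[0,1,2] = (-93 - (-13)) / (2 - 0) = -40
h[1,2,3] = (-335 - (-93)) / (3 - 1) = -121
h[2,3,4] = (-835 - (-335)) / (4 - 2) = -250
h[0,1,2,3] = (-121 - (-40)) / (3 - 0) = -27
h[1,2,3,4] = (-250 - (-121)) / (4 - 1) = -43
h[0,1,2,3,4] = (-43 - (-27)) / (4 - 0) = -4
h(5) = -3 + (-13)·(5) + (-40)·(5)·(4) + (-27)·(5)·(4)·(3) + (-4)·(5)·(4)·(3)·(2) = -2968

-2968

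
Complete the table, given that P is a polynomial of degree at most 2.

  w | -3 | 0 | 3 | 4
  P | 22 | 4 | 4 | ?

The 3 known values determine P uniquely (degree ≤ 2).
Evaluate each Lagrange basis at w = 4:
L_0(4) = (4)·(1)/[(-3)·(-6)] = 2/9
L_1(4) = (7)·(1)/[(3)·(-3)] = -7/9
L_2(4) = (7)·(4)/[(6)·(3)] = 14/9
Sum: 22·(2/9) + 4·(-7/9) + 4·(14/9) = 8

8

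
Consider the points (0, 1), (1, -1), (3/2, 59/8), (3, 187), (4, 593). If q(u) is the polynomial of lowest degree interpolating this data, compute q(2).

Using Newton's divided-difference form:
q[0,1] = (-1 - 1) / (1 - 0) = -2
q[1,3/2] = (59/8 - (-1)) / (3/2 - 1) = 67/4
q[3/2,3] = (187 - 59/8) / (3 - 3/2) = 479/4
q[3,4] = (593 - 187) / (4 - 3) = 406
q[0,1,3/2] = (67/4 - (-2)) / (3/2 - 0) = 25/2
q[1,3/2,3] = (479/4 - 67/4) / (3 - 1) = 103/2
q[3/2,3,4] = (406 - 479/4) / (4 - 3/2) = 229/2
q[0,1,3/2,3] = (103/2 - 25/2) / (3 - 0) = 13
q[1,3/2,3,4] = (229/2 - 103/2) / (4 - 1) = 21
q[0,1,3/2,3,4] = (21 - 13) / (4 - 0) = 2
q(2) = 1 + (-2)·(2) + (25/2)·(2)·(1) + 13·(2)·(1)·(1/2) + 2·(2)·(1)·(1/2)·(-1) = 33

33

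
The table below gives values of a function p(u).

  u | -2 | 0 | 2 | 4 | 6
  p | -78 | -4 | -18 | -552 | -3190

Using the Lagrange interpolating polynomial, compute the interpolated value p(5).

L_0(5) = (5)·(3)·(1)·(-1)/[(-2)·(-4)·(-6)·(-8)] = -5/128
L_1(5) = (7)·(3)·(1)·(-1)/[(2)·(-2)·(-4)·(-6)] = 7/32
L_2(5) = (7)·(5)·(1)·(-1)/[(4)·(2)·(-2)·(-4)] = -35/64
L_3(5) = (7)·(5)·(3)·(-1)/[(6)·(4)·(2)·(-2)] = 35/32
L_4(5) = (7)·(5)·(3)·(1)/[(8)·(6)·(4)·(2)] = 35/128
Sum: (-78)·(-5/128) + (-4)·(7/32) + (-18)·(-35/64) + (-552)·(35/32) + (-3190)·(35/128) = -1464

-1464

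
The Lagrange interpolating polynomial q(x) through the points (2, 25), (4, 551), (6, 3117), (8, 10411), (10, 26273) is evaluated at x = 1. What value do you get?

2

Evaluate each Lagrange basis at x = 1:
L_0(1) = (-3)·(-5)·(-7)·(-9)/[(-2)·(-4)·(-6)·(-8)] = 315/128
L_1(1) = (-1)·(-5)·(-7)·(-9)/[(2)·(-2)·(-4)·(-6)] = -105/32
L_2(1) = (-1)·(-3)·(-7)·(-9)/[(4)·(2)·(-2)·(-4)] = 189/64
L_3(1) = (-1)·(-3)·(-5)·(-9)/[(6)·(4)·(2)·(-2)] = -45/32
L_4(1) = (-1)·(-3)·(-5)·(-7)/[(8)·(6)·(4)·(2)] = 35/128
Sum: 25·(315/128) + 551·(-105/32) + 3117·(189/64) + 10411·(-45/32) + 26273·(35/128) = 2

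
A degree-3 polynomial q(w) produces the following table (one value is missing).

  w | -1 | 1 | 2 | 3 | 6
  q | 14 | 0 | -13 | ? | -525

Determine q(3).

The 4 known values determine q uniquely (degree ≤ 3).
Evaluate each Lagrange basis at w = 3:
L_0(3) = (2)·(1)·(-3)/[(-2)·(-3)·(-7)] = 1/7
L_1(3) = (4)·(1)·(-3)/[(2)·(-1)·(-5)] = -6/5
L_2(3) = (4)·(2)·(-3)/[(3)·(1)·(-4)] = 2
L_3(3) = (4)·(2)·(1)/[(7)·(5)·(4)] = 2/35
Sum: 14·(1/7) + 0 + (-13)·(2) + (-525)·(2/35) = -54

-54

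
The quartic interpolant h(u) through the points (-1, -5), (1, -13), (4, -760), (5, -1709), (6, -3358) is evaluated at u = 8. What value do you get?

-9932

Using Newton's divided-difference form:
h[-1,1] = (-13 - (-5)) / (1 - (-1)) = -4
h[1,4] = (-760 - (-13)) / (4 - 1) = -249
h[4,5] = (-1709 - (-760)) / (5 - 4) = -949
h[5,6] = (-3358 - (-1709)) / (6 - 5) = -1649
h[-1,1,4] = (-249 - (-4)) / (4 - (-1)) = -49
h[1,4,5] = (-949 - (-249)) / (5 - 1) = -175
h[4,5,6] = (-1649 - (-949)) / (6 - 4) = -350
h[-1,1,4,5] = (-175 - (-49)) / (5 - (-1)) = -21
h[1,4,5,6] = (-350 - (-175)) / (6 - 1) = -35
h[-1,1,4,5,6] = (-35 - (-21)) / (6 - (-1)) = -2
h(8) = -5 + (-4)·(9) + (-49)·(9)·(7) + (-21)·(9)·(7)·(4) + (-2)·(9)·(7)·(4)·(3) = -9932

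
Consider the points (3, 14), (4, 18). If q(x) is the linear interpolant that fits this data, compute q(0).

2

Evaluate each Lagrange basis at x = 0:
L_0(0) = (-4)/[(-1)] = 4
L_1(0) = (-3)/[(1)] = -3
Sum: 14·(4) + 18·(-3) = 2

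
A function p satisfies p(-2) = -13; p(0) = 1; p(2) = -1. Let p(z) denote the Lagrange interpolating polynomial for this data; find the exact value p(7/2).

Evaluate each Lagrange basis at z = 7/2:
L_0(7/2) = (7/2)·(3/2)/[(-2)·(-4)] = 21/32
L_1(7/2) = (11/2)·(3/2)/[(2)·(-2)] = -33/16
L_2(7/2) = (11/2)·(7/2)/[(4)·(2)] = 77/32
Sum: (-13)·(21/32) + 1·(-33/16) + (-1)·(77/32) = -13

-13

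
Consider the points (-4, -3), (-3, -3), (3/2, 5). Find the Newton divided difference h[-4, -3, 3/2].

32/99

h[-4,-3] = (-3 - (-3)) / (-3 - (-4)) = 0
h[-3,3/2] = (5 - (-3)) / (3/2 - (-3)) = 16/9
h[-4,-3,3/2] = (16/9 - 0) / (3/2 - (-4)) = 32/99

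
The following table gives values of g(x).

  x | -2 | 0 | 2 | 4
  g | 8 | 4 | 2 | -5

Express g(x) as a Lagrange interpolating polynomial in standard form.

g(x) = -(7/48)x^3 + (1/4)x^2 - (11/12)x + 4

L_0(x) = x(x - 2)(x - 4) / [-48] = -(1/48)x^3 + (1/8)x^2 - (1/6)x
L_1(x) = (x + 2)(x - 2)(x - 4) / [16] = (1/16)x^3 - (1/4)x^2 - (1/4)x + 1
L_2(x) = (x + 2)x(x - 4) / [-16] = -(1/16)x^3 + (1/8)x^2 + (1/2)x
L_3(x) = (x + 2)x(x - 2) / [48] = (1/48)x^3 - (1/12)x
g(x) = 8·L_0 + 4·L_1 + 2·L_2 + (-5)·L_3
  8·L_0(x) = -(1/6)x^3 + x^2 - (4/3)x
  4·L_1(x) = (1/4)x^3 - x^2 - x + 4
  2·L_2(x) = -(1/8)x^3 + (1/4)x^2 + x
  (-5)·L_3(x) = -(5/48)x^3 + (5/12)x
Adding term by term: -(7/48)x^3 + (1/4)x^2 - (11/12)x + 4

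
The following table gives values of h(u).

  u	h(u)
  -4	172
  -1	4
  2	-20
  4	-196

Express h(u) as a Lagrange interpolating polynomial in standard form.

Build the Lagrange basis polynomials:
L_0(u) = (u + 1)(u - 2)(u - 4) / [-144] = -(1/144)u^3 + (5/144)u^2 - (1/72)u - 1/18
L_1(u) = (u + 4)(u - 2)(u - 4) / [45] = (1/45)u^3 - (2/45)u^2 - (16/45)u + 32/45
L_2(u) = (u + 4)(u + 1)(u - 4) / [-36] = -(1/36)u^3 - (1/36)u^2 + (4/9)u + 4/9
L_3(u) = (u + 4)(u + 1)(u - 2) / [80] = (1/80)u^3 + (3/80)u^2 - (3/40)u - 1/10
h(u) = 172·L_0 + 4·L_1 + (-20)·L_2 + (-196)·L_3
  172·L_0(u) = -(43/36)u^3 + (215/36)u^2 - (43/18)u - 86/9
  4·L_1(u) = (4/45)u^3 - (8/45)u^2 - (64/45)u + 128/45
  (-20)·L_2(u) = (5/9)u^3 + (5/9)u^2 - (80/9)u - 80/9
  (-196)·L_3(u) = -(49/20)u^3 - (147/20)u^2 + (147/10)u + 98/5
Adding term by term: -3u^3 - u^2 + 2u + 4

h(u) = -3u^3 - u^2 + 2u + 4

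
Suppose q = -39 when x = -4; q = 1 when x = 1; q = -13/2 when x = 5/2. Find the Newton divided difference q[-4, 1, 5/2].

q[-4,1] = (1 - (-39)) / (1 - (-4)) = 8
q[1,5/2] = (-13/2 - 1) / (5/2 - 1) = -5
q[-4,1,5/2] = (-5 - 8) / (5/2 - (-4)) = -2

-2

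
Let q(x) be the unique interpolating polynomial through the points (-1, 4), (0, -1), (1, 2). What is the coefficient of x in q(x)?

Build the Lagrange basis polynomials:
L_0(x) = x(x - 1) / [2] = (1/2)x^2 - (1/2)x
L_1(x) = (x + 1)(x - 1) / [-1] = -x^2 + 1
L_2(x) = (x + 1)x / [2] = (1/2)x^2 + (1/2)x
q(x) = 4·L_0 + (-1)·L_1 + 2·L_2
Only the coefficient of x is needed; take it from each L_i and combine:
4·(-1/2) + (-1)·(0) + 2·(1/2) = -1

-1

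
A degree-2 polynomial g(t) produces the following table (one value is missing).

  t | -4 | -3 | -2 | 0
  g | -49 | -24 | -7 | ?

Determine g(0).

The 3 known values determine g uniquely (degree ≤ 2).
Evaluate each Lagrange basis at t = 0:
L_0(0) = (3)·(2)/[(-1)·(-2)] = 3
L_1(0) = (4)·(2)/[(1)·(-1)] = -8
L_2(0) = (4)·(3)/[(2)·(1)] = 6
Sum: (-49)·(3) + (-24)·(-8) + (-7)·(6) = 3

3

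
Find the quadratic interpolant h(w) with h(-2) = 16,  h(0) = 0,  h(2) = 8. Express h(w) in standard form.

h(w) = 3w^2 - 2w

Newton's divided differences:
h[-2,0] = (0 - 16) / (0 - (-2)) = -8
h[0,2] = (8 - 0) / (2 - 0) = 4
h[-2,0,2] = (4 - (-8)) / (2 - (-2)) = 3
h(w) = 16 + (-8)·(w + 2) + 3·(w + 2)w
Expanding: h(w) = 3w^2 - 2w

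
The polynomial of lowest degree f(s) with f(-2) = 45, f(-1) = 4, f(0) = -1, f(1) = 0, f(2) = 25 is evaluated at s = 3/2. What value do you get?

L_0(3/2) = (5/2)·(3/2)·(1/2)·(-1/2)/[(-1)·(-2)·(-3)·(-4)] = -5/128
L_1(3/2) = (7/2)·(3/2)·(1/2)·(-1/2)/[(1)·(-1)·(-2)·(-3)] = 7/32
L_2(3/2) = (7/2)·(5/2)·(1/2)·(-1/2)/[(2)·(1)·(-1)·(-2)] = -35/64
L_3(3/2) = (7/2)·(5/2)·(3/2)·(-1/2)/[(3)·(2)·(1)·(-1)] = 35/32
L_4(3/2) = (7/2)·(5/2)·(3/2)·(1/2)/[(4)·(3)·(2)·(1)] = 35/128
Sum: 45·(-5/128) + 4·(7/32) + (-1)·(-35/64) + 0 + 25·(35/128) = 13/2

13/2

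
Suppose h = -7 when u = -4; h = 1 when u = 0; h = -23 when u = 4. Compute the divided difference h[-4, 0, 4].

-1

h[-4,0] = (1 - (-7)) / (0 - (-4)) = 2
h[0,4] = (-23 - 1) / (4 - 0) = -6
h[-4,0,4] = (-6 - 2) / (4 - (-4)) = -1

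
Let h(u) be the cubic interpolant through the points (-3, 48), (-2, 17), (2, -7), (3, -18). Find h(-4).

L_0(-4) = (-2)·(-6)·(-7)/[(-1)·(-5)·(-6)] = 14/5
L_1(-4) = (-1)·(-6)·(-7)/[(1)·(-4)·(-5)] = -21/10
L_2(-4) = (-1)·(-2)·(-7)/[(5)·(4)·(-1)] = 7/10
L_3(-4) = (-1)·(-2)·(-6)/[(6)·(5)·(1)] = -2/5
Sum: 48·(14/5) + 17·(-21/10) + (-7)·(7/10) + (-18)·(-2/5) = 101

101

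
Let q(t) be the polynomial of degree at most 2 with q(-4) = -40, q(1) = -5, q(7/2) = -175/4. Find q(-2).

-8

Evaluate each Lagrange basis at t = -2:
L_0(-2) = (-3)·(-11/2)/[(-5)·(-15/2)] = 11/25
L_1(-2) = (2)·(-11/2)/[(5)·(-5/2)] = 22/25
L_2(-2) = (2)·(-3)/[(15/2)·(5/2)] = -8/25
Sum: (-40)·(11/25) + (-5)·(22/25) + (-175/4)·(-8/25) = -8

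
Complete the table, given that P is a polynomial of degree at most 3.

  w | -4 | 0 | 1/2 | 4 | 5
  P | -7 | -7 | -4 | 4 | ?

-953/224

The 4 known values determine P uniquely (degree ≤ 3).
L_0(5) = (5)·(9/2)·(1)/[(-4)·(-9/2)·(-8)] = -5/32
L_1(5) = (9)·(9/2)·(1)/[(4)·(-1/2)·(-4)] = 81/16
L_2(5) = (9)·(5)·(1)/[(9/2)·(1/2)·(-7/2)] = -40/7
L_3(5) = (9)·(5)·(9/2)/[(8)·(4)·(7/2)] = 405/224
Sum: (-7)·(-5/32) + (-7)·(81/16) + (-4)·(-40/7) + 4·(405/224) = -953/224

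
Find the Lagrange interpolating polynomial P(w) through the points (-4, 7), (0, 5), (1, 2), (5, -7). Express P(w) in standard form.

P(w) = (13/180)w^3 - (17/60)w^2 - (251/90)w + 5

L_0(w) = w(w - 1)(w - 5) / [-180] = -(1/180)w^3 + (1/30)w^2 - (1/36)w
L_1(w) = (w + 4)(w - 1)(w - 5) / [20] = (1/20)w^3 - (1/10)w^2 - (19/20)w + 1
L_2(w) = (w + 4)w(w - 5) / [-20] = -(1/20)w^3 + (1/20)w^2 + w
L_3(w) = (w + 4)w(w - 1) / [180] = (1/180)w^3 + (1/60)w^2 - (1/45)w
P(w) = 7·L_0 + 5·L_1 + 2·L_2 + (-7)·L_3
  7·L_0(w) = -(7/180)w^3 + (7/30)w^2 - (7/36)w
  5·L_1(w) = (1/4)w^3 - (1/2)w^2 - (19/4)w + 5
  2·L_2(w) = -(1/10)w^3 + (1/10)w^2 + 2w
  (-7)·L_3(w) = -(7/180)w^3 - (7/60)w^2 + (7/45)w
Adding term by term: (13/180)w^3 - (17/60)w^2 - (251/90)w + 5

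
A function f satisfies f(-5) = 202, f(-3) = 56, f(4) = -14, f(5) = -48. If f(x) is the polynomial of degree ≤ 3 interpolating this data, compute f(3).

2

Evaluate each Lagrange basis at x = 3:
L_0(3) = (6)·(-1)·(-2)/[(-2)·(-9)·(-10)] = -1/15
L_1(3) = (8)·(-1)·(-2)/[(2)·(-7)·(-8)] = 1/7
L_2(3) = (8)·(6)·(-2)/[(9)·(7)·(-1)] = 32/21
L_3(3) = (8)·(6)·(-1)/[(10)·(8)·(1)] = -3/5
Sum: 202·(-1/15) + 56·(1/7) + (-14)·(32/21) + (-48)·(-3/5) = 2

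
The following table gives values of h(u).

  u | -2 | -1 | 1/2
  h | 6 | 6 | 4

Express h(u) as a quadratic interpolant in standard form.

Build the Lagrange basis polynomials:
L_0(u) = (u + 1)(u - 1/2) / [5/2] = (2/5)u^2 + (1/5)u - 1/5
L_1(u) = (u + 2)(u - 1/2) / [-3/2] = -(2/3)u^2 - u + 2/3
L_2(u) = (u + 2)(u + 1) / [15/4] = (4/15)u^2 + (4/5)u + 8/15
h(u) = 6·L_0 + 6·L_1 + 4·L_2
  6·L_0(u) = (12/5)u^2 + (6/5)u - 6/5
  6·L_1(u) = -4u^2 - 6u + 4
  4·L_2(u) = (16/15)u^2 + (16/5)u + 32/15
Adding term by term: -(8/15)u^2 - (8/5)u + 74/15

h(u) = -(8/15)u^2 - (8/5)u + 74/15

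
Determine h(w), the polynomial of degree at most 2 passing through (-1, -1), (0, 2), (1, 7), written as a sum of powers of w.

h(w) = w^2 + 4w + 2

Build the Lagrange basis polynomials:
L_0(w) = w(w - 1) / [2] = (1/2)w^2 - (1/2)w
L_1(w) = (w + 1)(w - 1) / [-1] = -w^2 + 1
L_2(w) = (w + 1)w / [2] = (1/2)w^2 + (1/2)w
h(w) = (-1)·L_0 + 2·L_1 + 7·L_2
  (-1)·L_0(w) = -(1/2)w^2 + (1/2)w
  2·L_1(w) = -2w^2 + 2
  7·L_2(w) = (7/2)w^2 + (7/2)w
Adding term by term: w^2 + 4w + 2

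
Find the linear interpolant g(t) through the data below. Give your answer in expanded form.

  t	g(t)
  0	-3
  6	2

g(t) = (5/6)t - 3

Build the Lagrange basis polynomials:
L_0(t) = (t - 6) / [-6] = -(1/6)t + 1
L_1(t) = t / [6] = (1/6)t
g(t) = (-3)·L_0 + 2·L_1
  (-3)·L_0(t) = (1/2)t - 3
  2·L_1(t) = (1/3)t
Adding term by term: (5/6)t - 3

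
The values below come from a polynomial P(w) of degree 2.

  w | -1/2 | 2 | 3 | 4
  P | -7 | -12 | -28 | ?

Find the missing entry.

The 3 known values determine P uniquely (degree ≤ 2).
Evaluate each Lagrange basis at w = 4:
L_0(4) = (2)·(1)/[(-5/2)·(-7/2)] = 8/35
L_1(4) = (9/2)·(1)/[(5/2)·(-1)] = -9/5
L_2(4) = (9/2)·(2)/[(7/2)·(1)] = 18/7
Sum: (-7)·(8/35) + (-12)·(-9/5) + (-28)·(18/7) = -52

-52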